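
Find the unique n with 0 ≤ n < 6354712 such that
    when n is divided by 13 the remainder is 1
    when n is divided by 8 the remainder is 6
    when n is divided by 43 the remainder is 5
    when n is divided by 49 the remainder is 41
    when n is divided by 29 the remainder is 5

The moduli are pairwise coprime; M = 13·8·43·49·29 = 6354712.
M/13 = 488824; 488824 ≡ 11 (mod 13); 11·6 ≡ 1, so inverse 6.
M/8 = 794339; 794339 ≡ 3 (mod 8); 3·3 ≡ 1, so inverse 3.
M/43 = 147784; 147784 ≡ 36 (mod 43); 36·6 ≡ 1, so inverse 6.
M/49 = 129688; 129688 ≡ 34 (mod 49); 34·13 ≡ 1, so inverse 13.
M/29 = 219128; 219128 ≡ 4 (mod 29); 4·22 ≡ 1, so inverse 22.
n ≡ 1·488824·6 + 6·794339·3 + 5·147784·6 + 41·129688·13 + 5·219128·22 = 114892350.
114892350 mod 6354712 = 507534.

507534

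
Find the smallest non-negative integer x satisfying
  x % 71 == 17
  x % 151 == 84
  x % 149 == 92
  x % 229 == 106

309991910

The moduli are pairwise coprime; N = 71·151·149·229 = 365811241.
N/71 = 5152271; 5152271 ≡ 14 (mod 71); 14·66 ≡ 1, so inverse 66.
N/151 = 2422591; 2422591 ≡ 98 (mod 151); 98·94 ≡ 1, so inverse 94.
N/149 = 2455109; 2455109 ≡ 36 (mod 149); 36·29 ≡ 1, so inverse 29.
N/229 = 1597429; 1597429 ≡ 154 (mod 229); 154·58 ≡ 1, so inverse 58.
x ≡ 17·5152271·66 + 84·2422591·94 + 92·2455109·29 + 106·1597429·58 = 41280850902.
41280850902 mod 365811241 = 309991910.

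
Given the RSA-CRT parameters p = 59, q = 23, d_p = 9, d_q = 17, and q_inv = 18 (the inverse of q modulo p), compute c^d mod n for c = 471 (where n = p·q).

589

m₁ = c^(d_p) mod p: c ≡ 58 (mod 59), and 58^9 mod 59 = 58.
m₂ = c^(d_q) mod q: c ≡ 11 (mod 23), and 11^17 mod 23 = 14.
h = q_inv·(m₁ − m₂) mod p = 18·(58 − 14) mod 59 = 25.
m = m₂ + h·q = 14 + 25·23 = 589.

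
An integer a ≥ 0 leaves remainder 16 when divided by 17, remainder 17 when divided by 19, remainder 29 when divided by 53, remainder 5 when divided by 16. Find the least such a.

265029

The moduli are pairwise coprime; N = 17·19·53·16 = 273904.
N/17 = 16112; 16112 ≡ 13 (mod 17); 13·4 ≡ 1, so inverse 4.
N/19 = 14416; 14416 ≡ 14 (mod 19); 14·15 ≡ 1, so inverse 15.
N/53 = 5168; 5168 ≡ 27 (mod 53); 27·2 ≡ 1, so inverse 2.
N/16 = 17119; 17119 ≡ 15 (mod 16); 15·15 ≡ 1, so inverse 15.
a ≡ 16·16112·4 + 17·14416·15 + 29·5168·2 + 5·17119·15 = 6290917.
6290917 mod 273904 = 265029.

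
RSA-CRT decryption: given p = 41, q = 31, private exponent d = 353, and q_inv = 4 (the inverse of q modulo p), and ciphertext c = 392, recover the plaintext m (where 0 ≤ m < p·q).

d_p = d mod (p−1) = 353 mod 40 = 33; d_q = d mod (q−1) = 23.
m₁ = c^(d_p) mod p: c ≡ 23 (mod 41), and 23^33 mod 41 = 31.
m₂ = c^(d_q) mod q: c ≡ 20 (mod 31), and 20^23 mod 31 = 19.
h = q_inv·(m₁ − m₂) mod p = 4·(31 − 19) mod 41 = 7.
m = m₂ + h·q = 19 + 7·31 = 236.

236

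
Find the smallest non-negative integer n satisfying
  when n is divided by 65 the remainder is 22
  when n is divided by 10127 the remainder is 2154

42662

gcd(65, 10127) = 13 and 13 | (2154 − 22), so the pair is consistent; merging gives n ≡ 42662 (mod 50635), where 50635 = lcm(65, 10127).
The solution is unique modulo lcm(65, 10127) = 50635.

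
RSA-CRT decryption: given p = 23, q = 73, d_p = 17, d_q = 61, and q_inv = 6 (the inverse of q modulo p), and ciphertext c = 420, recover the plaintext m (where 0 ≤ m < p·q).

m₁ = c^(d_p) mod p: c ≡ 6 (mod 23), and 6^17 mod 23 = 12.
m₂ = c^(d_q) mod q: c ≡ 55 (mod 73), and 55^61 mod 73 = 16.
h = q_inv·(m₁ − m₂) mod p = 6·(12 − 16) mod 23 = 22.
m = m₂ + h·q = 16 + 22·73 = 1622.

1622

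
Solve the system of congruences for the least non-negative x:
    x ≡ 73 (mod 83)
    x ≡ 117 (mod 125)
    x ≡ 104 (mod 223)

943617

Combine the congruences pairwise.
From x ≡ 73 (mod 83) write x = 73 + 83t. Substituting into x ≡ 117 (mod 125) gives 83t ≡ 44 (mod 125), and since 83⁻¹ ≡ 122 (mod 125), t ≡ 118. Hence x ≡ 73 + 83·118 = 9867 (mod 10375).
From x ≡ 9867 (mod 10375) write x = 9867 + 10375t. Substituting into x ≡ 104 (mod 223) gives 10375t ≡ 49 (mod 223), and since 117⁻¹ ≡ 61 (mod 223), t ≡ 90. Hence x ≡ 9867 + 10375·90 = 943617 (mod 2313625).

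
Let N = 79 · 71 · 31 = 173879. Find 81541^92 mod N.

123718

Mod 79: 81541 ≡ 13; by Fermat, exponent reduces to 92 mod 78 = 14; 13^14 ≡ 4 (mod 79).
Mod 71: 81541 ≡ 33; by Fermat, exponent reduces to 92 mod 70 = 22; 33^22 ≡ 36 (mod 71).
Mod 31: 81541 ≡ 11; by Fermat, exponent reduces to 92 mod 30 = 2; 11^2 ≡ 28 (mod 31).
Combine by CRT: x ≡ 4 (mod 79), x ≡ 36 (mod 71), x ≡ 28 (mod 31) ⇒ x ≡ 123718 (mod 173879).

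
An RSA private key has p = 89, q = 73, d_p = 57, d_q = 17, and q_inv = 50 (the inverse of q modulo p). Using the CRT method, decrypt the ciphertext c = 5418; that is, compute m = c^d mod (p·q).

m₁ = c^(d_p) mod p: c ≡ 78 (mod 89), and 78^57 mod 89 = 32.
m₂ = c^(d_q) mod q: c ≡ 16 (mod 73), and 16^17 mod 73 = 32.
h = q_inv·(m₁ − m₂) mod p = 50·(32 − 32) mod 89 = 0.
m = m₂ + h·q = 32 + 0·73 = 32.

32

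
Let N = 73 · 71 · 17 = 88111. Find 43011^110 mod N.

80615

Mod 73: 43011 ≡ 14; by Fermat, exponent reduces to 110 mod 72 = 38; 14^38 ≡ 23 (mod 73).
Mod 71: 43011 ≡ 56; by Fermat, exponent reduces to 110 mod 70 = 40; 56^40 ≡ 30 (mod 71).
Mod 17: 43011 ≡ 1; by Fermat, exponent reduces to 110 mod 16 = 14; 1^14 ≡ 1 (mod 17).
Combine by CRT: x ≡ 23 (mod 73), x ≡ 30 (mod 71), x ≡ 1 (mod 17) ⇒ x ≡ 80615 (mod 88111).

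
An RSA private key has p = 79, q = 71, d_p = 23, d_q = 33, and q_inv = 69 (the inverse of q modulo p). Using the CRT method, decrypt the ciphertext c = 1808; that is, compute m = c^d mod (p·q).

m₁ = c^(d_p) mod p: c ≡ 70 (mod 79), and 70^23 mod 79 = 54.
m₂ = c^(d_q) mod q: c ≡ 33 (mod 71), and 33^33 mod 71 = 68.
h = q_inv·(m₁ − m₂) mod p = 69·(54 − 68) mod 79 = 61.
m = m₂ + h·q = 68 + 61·71 = 4399.

4399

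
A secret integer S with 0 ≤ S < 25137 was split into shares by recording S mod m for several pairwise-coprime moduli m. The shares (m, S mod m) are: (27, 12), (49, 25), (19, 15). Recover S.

Combine the congruences pairwise.
From S ≡ 12 (mod 27) write S = 12 + 27t. Substituting into S ≡ 25 (mod 49) gives 27t ≡ 13 (mod 49), and since 27⁻¹ ≡ 20 (mod 49), t ≡ 15. Hence S ≡ 12 + 27·15 = 417 (mod 1323).
From S ≡ 417 (mod 1323) write S = 417 + 1323t. Substituting into S ≡ 15 (mod 19) gives 1323t ≡ 16 (mod 19), and since 12⁻¹ ≡ 8 (mod 19), t ≡ 14. Hence S ≡ 417 + 1323·14 = 18939 (mod 25137).

18939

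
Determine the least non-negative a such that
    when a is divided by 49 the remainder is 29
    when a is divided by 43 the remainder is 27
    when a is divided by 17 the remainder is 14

The moduli are pairwise coprime; N = 49·43·17 = 35819.
N/49 = 731; 731 ≡ 45 (mod 49); 45·12 ≡ 1, so inverse 12.
N/43 = 833; 833 ≡ 16 (mod 43); 16·35 ≡ 1, so inverse 35.
N/17 = 2107; 2107 ≡ 16 (mod 17); 16·16 ≡ 1, so inverse 16.
a ≡ 29·731·12 + 27·833·35 + 14·2107·16 = 1513541.
1513541 mod 35819 = 9143.

9143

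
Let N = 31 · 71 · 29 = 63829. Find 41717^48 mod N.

26211

Mod 31: 41717 ≡ 22; by Fermat, exponent reduces to 48 mod 30 = 18; 22^18 ≡ 16 (mod 31).
Mod 71: 41717 ≡ 40; 40^48 ≡ 12 (mod 71).
Mod 29: 41717 ≡ 15; by Fermat, exponent reduces to 48 mod 28 = 20; 15^20 ≡ 24 (mod 29).
Combine by CRT: x ≡ 16 (mod 31), x ≡ 12 (mod 71), x ≡ 24 (mod 29) ⇒ x ≡ 26211 (mod 63829).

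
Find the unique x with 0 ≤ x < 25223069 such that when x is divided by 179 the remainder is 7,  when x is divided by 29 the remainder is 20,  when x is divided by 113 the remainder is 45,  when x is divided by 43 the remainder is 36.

The moduli are pairwise coprime; N = 179·29·113·43 = 25223069.
N/179 = 140911; 140911 ≡ 38 (mod 179); 38·33 ≡ 1, so inverse 33.
N/29 = 869761; 869761 ≡ 22 (mod 29); 22·4 ≡ 1, so inverse 4.
N/113 = 223213; 223213 ≡ 38 (mod 113); 38·3 ≡ 1, so inverse 3.
N/43 = 586583; 586583 ≡ 20 (mod 43); 20·28 ≡ 1, so inverse 28.
x ≡ 7·140911·33 + 20·869761·4 + 45·223213·3 + 36·586583·28 = 723540740.
723540740 mod 25223069 = 17294808.

17294808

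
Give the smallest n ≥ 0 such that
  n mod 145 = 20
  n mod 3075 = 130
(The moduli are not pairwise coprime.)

gcd(145, 3075) = 5 and 5 | (130 − 20), so the pair is consistent; merging gives n ≡ 18580 (mod 89175), where 89175 = lcm(145, 3075).
The solution is unique modulo lcm(145, 3075) = 89175.

18580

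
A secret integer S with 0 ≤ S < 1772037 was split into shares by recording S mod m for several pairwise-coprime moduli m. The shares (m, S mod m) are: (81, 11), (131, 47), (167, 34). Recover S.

The moduli are pairwise coprime; N = 81·131·167 = 1772037.
N/81 = 21877; 21877 ≡ 7 (mod 81); 7·58 ≡ 1, so inverse 58.
N/131 = 13527; 13527 ≡ 34 (mod 131); 34·27 ≡ 1, so inverse 27.
N/167 = 10611; 10611 ≡ 90 (mod 167); 90·13 ≡ 1, so inverse 13.
S ≡ 11·21877·58 + 47·13527·27 + 34·10611·13 = 35813351.
35813351 mod 1772037 = 372611.

372611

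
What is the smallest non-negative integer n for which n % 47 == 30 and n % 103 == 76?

Combine the congruences pairwise.
From n ≡ 30 (mod 47) write n = 30 + 47t. Substituting into n ≡ 76 (mod 103) gives 47t ≡ 46 (mod 103), and since 47⁻¹ ≡ 57 (mod 103), t ≡ 47. Hence n ≡ 30 + 47·47 = 2239 (mod 4841).

2239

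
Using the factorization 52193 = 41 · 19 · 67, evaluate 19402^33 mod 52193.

7840

Mod 41: 19402 ≡ 9; 9^33 ≡ 9 (mod 41).
Mod 19: 19402 ≡ 3; by Fermat, exponent reduces to 33 mod 18 = 15; 3^15 ≡ 12 (mod 19).
Mod 67: 19402 ≡ 39; 39^33 ≡ 1 (mod 67).
Combine by CRT: x ≡ 9 (mod 41), x ≡ 12 (mod 19), x ≡ 1 (mod 67) ⇒ x ≡ 7840 (mod 52193).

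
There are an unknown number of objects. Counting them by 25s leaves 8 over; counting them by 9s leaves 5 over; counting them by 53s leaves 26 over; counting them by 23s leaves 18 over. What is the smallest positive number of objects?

From N ≡ 8 (mod 25) write N = 8 + 25t. Substituting into N ≡ 5 (mod 9) gives 25t ≡ 6 (mod 9), and since 7⁻¹ ≡ 4 (mod 9), t ≡ 6. Hence N ≡ 8 + 25·6 = 158 (mod 225).
From N ≡ 158 (mod 225) write N = 158 + 225t. Substituting into N ≡ 26 (mod 53) gives 225t ≡ 27 (mod 53), and since 13⁻¹ ≡ 49 (mod 53), t ≡ 51. Hence N ≡ 158 + 225·51 = 11633 (mod 11925).
From N ≡ 11633 (mod 11925) write N = 11633 + 11925t. Substituting into N ≡ 18 (mod 23) gives 11925t ≡ 0 (mod 23), and since 11⁻¹ ≡ 21 (mod 23), t ≡ 0. Hence N ≡ 11633 + 11925·0 = 11633 (mod 274275).

11633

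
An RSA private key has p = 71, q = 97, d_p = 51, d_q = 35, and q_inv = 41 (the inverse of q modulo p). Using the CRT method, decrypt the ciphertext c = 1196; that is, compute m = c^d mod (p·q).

357

m₁ = c^(d_p) mod p: c ≡ 60 (mod 71), and 60^51 mod 71 = 2.
m₂ = c^(d_q) mod q: c ≡ 32 (mod 97), and 32^35 mod 97 = 66.
h = q_inv·(m₁ − m₂) mod p = 41·(2 − 66) mod 71 = 3.
m = m₂ + h·q = 66 + 3·97 = 357.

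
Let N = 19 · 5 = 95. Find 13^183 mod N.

12

Mod 19: 13 ≡ 13; by Fermat, exponent reduces to 183 mod 18 = 3; 13^3 ≡ 12 (mod 19).
Mod 5: 13 ≡ 3; by Fermat, exponent reduces to 183 mod 4 = 3; 3^3 ≡ 2 (mod 5).
Combine by CRT: x ≡ 12 (mod 19), x ≡ 2 (mod 5) ⇒ x ≡ 12 (mod 95).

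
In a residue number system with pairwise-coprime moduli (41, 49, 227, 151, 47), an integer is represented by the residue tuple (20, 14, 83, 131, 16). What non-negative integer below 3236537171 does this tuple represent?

The moduli are pairwise coprime; N = 41·49·227·151·47 = 3236537171.
N/41 = 78939931; 78939931 ≡ 7 (mod 41); 7·6 ≡ 1, so inverse 6.
N/49 = 66051779; 66051779 ≡ 24 (mod 49); 24·47 ≡ 1, so inverse 47.
N/227 = 14257873; 14257873 ≡ 3 (mod 227); 3·76 ≡ 1, so inverse 76.
N/151 = 21434021; 21434021 ≡ 24 (mod 151); 24·107 ≡ 1, so inverse 107.
N/47 = 68862493; 68862493 ≡ 20 (mod 47); 20·40 ≡ 1, so inverse 40.
x ≡ 20·78939931·6 + 14·66051779·47 + 83·14257873·76 + 131·21434021·107 + 16·68862493·40 = 487386193063.
487386193063 mod 3236537171 = 1905617413.

1905617413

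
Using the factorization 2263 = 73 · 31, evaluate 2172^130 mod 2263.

Mod 73: 2172 ≡ 55; by Fermat, exponent reduces to 130 mod 72 = 58; 55^58 ≡ 2 (mod 73).
Mod 31: 2172 ≡ 2; by Fermat, exponent reduces to 130 mod 30 = 10; 2^10 ≡ 1 (mod 31).
Combine by CRT: x ≡ 2 (mod 73), x ≡ 1 (mod 31) ⇒ x ≡ 1024 (mod 2263).

1024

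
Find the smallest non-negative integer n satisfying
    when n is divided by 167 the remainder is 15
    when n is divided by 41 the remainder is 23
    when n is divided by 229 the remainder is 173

1381272

From n ≡ 15 (mod 167) write n = 15 + 167t. Substituting into n ≡ 23 (mod 41) gives 167t ≡ 8 (mod 41), and since 3⁻¹ ≡ 14 (mod 41), t ≡ 30. Hence n ≡ 15 + 167·30 = 5025 (mod 6847).
From n ≡ 5025 (mod 6847) write n = 5025 + 6847t. Substituting into n ≡ 173 (mod 229) gives 6847t ≡ 186 (mod 229), and since 206⁻¹ ≡ 219 (mod 229), t ≡ 201. Hence n ≡ 5025 + 6847·201 = 1381272 (mod 1567963).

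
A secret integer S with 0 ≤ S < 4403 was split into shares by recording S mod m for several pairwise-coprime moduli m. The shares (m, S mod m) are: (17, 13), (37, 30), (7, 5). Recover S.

The moduli are pairwise coprime; N = 17·37·7 = 4403.
N/17 = 259; 259 ≡ 4 (mod 17); 4·13 ≡ 1, so inverse 13.
N/37 = 119; 119 ≡ 8 (mod 37); 8·14 ≡ 1, so inverse 14.
N/7 = 629; 629 ≡ 6 (mod 7); 6·6 ≡ 1, so inverse 6.
S ≡ 13·259·13 + 30·119·14 + 5·629·6 = 112621.
112621 mod 4403 = 2546.

2546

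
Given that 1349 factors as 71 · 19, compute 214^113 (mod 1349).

Mod 71: 214 ≡ 1; by Fermat, exponent reduces to 113 mod 70 = 43; 1^43 ≡ 1 (mod 71).
Mod 19: 214 ≡ 5; by Fermat, exponent reduces to 113 mod 18 = 5; 5^5 ≡ 9 (mod 19).
Combine by CRT: x ≡ 1 (mod 71), x ≡ 9 (mod 19) ⇒ x ≡ 427 (mod 1349).

427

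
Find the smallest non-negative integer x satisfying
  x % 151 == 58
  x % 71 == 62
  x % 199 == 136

From x ≡ 58 (mod 151) write x = 58 + 151t. Substituting into x ≡ 62 (mod 71) gives 151t ≡ 4 (mod 71), and since 9⁻¹ ≡ 8 (mod 71), t ≡ 32. Hence x ≡ 58 + 151·32 = 4890 (mod 10721).
From x ≡ 4890 (mod 10721) write x = 4890 + 10721t. Substituting into x ≡ 136 (mod 199) gives 10721t ≡ 22 (mod 199), and since 174⁻¹ ≡ 191 (mod 199), t ≡ 23. Hence x ≡ 4890 + 10721·23 = 251473 (mod 2133479).

251473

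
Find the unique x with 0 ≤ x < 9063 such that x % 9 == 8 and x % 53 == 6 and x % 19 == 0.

From x ≡ 8 (mod 9) write x = 8 + 9t. Substituting into x ≡ 6 (mod 53) gives 9t ≡ 51 (mod 53), and since 9⁻¹ ≡ 6 (mod 53), t ≡ 41. Hence x ≡ 8 + 9·41 = 377 (mod 477).
From x ≡ 377 (mod 477) write x = 377 + 477t. Substituting into x ≡ 0 (mod 19) gives 477t ≡ 3 (mod 19), and since 2⁻¹ ≡ 10 (mod 19), t ≡ 11. Hence x ≡ 377 + 477·11 = 5624 (mod 9063).

5624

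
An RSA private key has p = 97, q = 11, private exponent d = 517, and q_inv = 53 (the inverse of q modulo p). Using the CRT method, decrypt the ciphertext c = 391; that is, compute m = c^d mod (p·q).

745

d_p = d mod (p−1) = 517 mod 96 = 37; d_q = d mod (q−1) = 7.
m₁ = c^(d_p) mod p: c ≡ 3 (mod 97), and 3^37 mod 97 = 66.
m₂ = c^(d_q) mod q: c ≡ 6 (mod 11), and 6^7 mod 11 = 8.
h = q_inv·(m₁ − m₂) mod p = 53·(66 − 8) mod 97 = 67.
m = m₂ + h·q = 8 + 67·11 = 745.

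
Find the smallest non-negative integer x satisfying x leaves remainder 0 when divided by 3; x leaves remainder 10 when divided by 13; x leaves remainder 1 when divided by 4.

153

Combine the congruences pairwise.
From x ≡ 0 (mod 3) write x = 0 + 3t. Substituting into x ≡ 10 (mod 13) gives 3t ≡ 10 (mod 13), and since 3⁻¹ ≡ 9 (mod 13), t ≡ 12. Hence x ≡ 0 + 3·12 = 36 (mod 39).
From x ≡ 36 (mod 39) write x = 36 + 39t. Substituting into x ≡ 1 (mod 4) gives 39t ≡ 1 (mod 4), and since 3⁻¹ ≡ 3 (mod 4), t ≡ 3. Hence x ≡ 36 + 39·3 = 153 (mod 156).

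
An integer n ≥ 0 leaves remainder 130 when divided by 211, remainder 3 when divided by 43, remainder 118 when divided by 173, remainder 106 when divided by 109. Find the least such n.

The moduli are pairwise coprime; M = 211·43·173·109 = 171089561.
M/211 = 810851; 810851 ≡ 189 (mod 211); 189·163 ≡ 1, so inverse 163.
M/43 = 3978827; 3978827 ≡ 37 (mod 43); 37·7 ≡ 1, so inverse 7.
M/173 = 988957; 988957 ≡ 89 (mod 173); 89·35 ≡ 1, so inverse 35.
M/109 = 1569629; 1569629 ≡ 29 (mod 109); 29·94 ≡ 1, so inverse 94.
n ≡ 130·810851·163 + 3·3978827·7 + 118·988957·35 + 106·1569629·94 = 36989663823.
36989663823 mod 171089561 = 34318647.

34318647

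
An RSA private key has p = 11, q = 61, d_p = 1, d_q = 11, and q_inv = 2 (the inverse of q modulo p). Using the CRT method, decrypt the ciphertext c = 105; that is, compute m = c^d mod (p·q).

m₁ = c^(d_p) mod p: c ≡ 6 (mod 11), and 6^1 mod 11 = 6.
m₂ = c^(d_q) mod q: c ≡ 44 (mod 61), and 44^11 mod 61 = 6.
h = q_inv·(m₁ − m₂) mod p = 2·(6 − 6) mod 11 = 0.
m = m₂ + h·q = 6 + 0·61 = 6.

6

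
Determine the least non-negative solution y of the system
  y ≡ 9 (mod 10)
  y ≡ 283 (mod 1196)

gcd(10, 1196) = 2 and 2 | (283 − 9), so the pair is consistent; merging gives y ≡ 1479 (mod 5980), where 5980 = lcm(10, 1196).
The solution is unique modulo lcm(10, 1196) = 5980.

1479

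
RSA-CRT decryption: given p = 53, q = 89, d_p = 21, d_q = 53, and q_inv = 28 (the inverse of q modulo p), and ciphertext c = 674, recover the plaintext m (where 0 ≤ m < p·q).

3080

m₁ = c^(d_p) mod p: c ≡ 38 (mod 53), and 38^21 mod 53 = 6.
m₂ = c^(d_q) mod q: c ≡ 51 (mod 89), and 51^53 mod 89 = 54.
h = q_inv·(m₁ − m₂) mod p = 28·(6 − 54) mod 53 = 34.
m = m₂ + h·q = 54 + 34·89 = 3080.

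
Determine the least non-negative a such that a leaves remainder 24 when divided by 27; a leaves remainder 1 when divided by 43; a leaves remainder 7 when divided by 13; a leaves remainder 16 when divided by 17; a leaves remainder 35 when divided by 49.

The moduli are pairwise coprime; N = 27·43·13·17·49 = 12572469.
N/27 = 465647; 465647 ≡ 5 (mod 27); 5·11 ≡ 1, so inverse 11.
N/43 = 292383; 292383 ≡ 26 (mod 43); 26·5 ≡ 1, so inverse 5.
N/13 = 967113; 967113 ≡ 4 (mod 13); 4·10 ≡ 1, so inverse 10.
N/17 = 739557; 739557 ≡ 6 (mod 17); 6·3 ≡ 1, so inverse 3.
N/49 = 256581; 256581 ≡ 17 (mod 49); 17·26 ≡ 1, so inverse 26.
a ≡ 24·465647·11 + 1·292383·5 + 7·967113·10 + 16·739557·3 + 35·256581·26 = 461078079.
461078079 mod 12572469 = 8469195.

8469195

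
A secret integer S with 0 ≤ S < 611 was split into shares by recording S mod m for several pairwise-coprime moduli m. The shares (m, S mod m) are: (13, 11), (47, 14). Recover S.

Combine the congruences pairwise.
From S ≡ 11 (mod 13) write S = 11 + 13t. Substituting into S ≡ 14 (mod 47) gives 13t ≡ 3 (mod 47), and since 13⁻¹ ≡ 29 (mod 47), t ≡ 40. Hence S ≡ 11 + 13·40 = 531 (mod 611).

531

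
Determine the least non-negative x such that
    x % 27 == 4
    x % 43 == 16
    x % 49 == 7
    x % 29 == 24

The moduli are pairwise coprime; N = 27·43·49·29 = 1649781.
N/27 = 61103; 61103 ≡ 2 (mod 27); 2·14 ≡ 1, so inverse 14.
N/43 = 38367; 38367 ≡ 11 (mod 43); 11·4 ≡ 1, so inverse 4.
N/49 = 33669; 33669 ≡ 6 (mod 49); 6·41 ≡ 1, so inverse 41.
N/29 = 56889; 56889 ≡ 20 (mod 29); 20·16 ≡ 1, so inverse 16.
x ≡ 4·61103·14 + 16·38367·4 + 7·33669·41 + 24·56889·16 = 37385635.
37385635 mod 1649781 = 1090453.

1090453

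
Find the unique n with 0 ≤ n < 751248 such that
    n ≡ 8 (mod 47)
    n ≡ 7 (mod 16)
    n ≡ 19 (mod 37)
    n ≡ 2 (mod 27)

136919

The moduli are pairwise coprime; M = 47·16·37·27 = 751248.
M/47 = 15984; 15984 ≡ 4 (mod 47); 4·12 ≡ 1, so inverse 12.
M/16 = 46953; 46953 ≡ 9 (mod 16); 9·9 ≡ 1, so inverse 9.
M/37 = 20304; 20304 ≡ 28 (mod 37); 28·4 ≡ 1, so inverse 4.
M/27 = 27824; 27824 ≡ 14 (mod 27); 14·2 ≡ 1, so inverse 2.
n ≡ 8·15984·12 + 7·46953·9 + 19·20304·4 + 2·27824·2 = 6146903.
6146903 mod 751248 = 136919.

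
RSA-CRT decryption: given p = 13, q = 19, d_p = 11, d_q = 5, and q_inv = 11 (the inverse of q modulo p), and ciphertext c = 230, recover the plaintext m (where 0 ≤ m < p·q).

146

m₁ = c^(d_p) mod p: c ≡ 9 (mod 13), and 9^11 mod 13 = 3.
m₂ = c^(d_q) mod q: c ≡ 2 (mod 19), and 2^5 mod 19 = 13.
h = q_inv·(m₁ − m₂) mod p = 11·(3 − 13) mod 13 = 7.
m = m₂ + h·q = 13 + 7·19 = 146.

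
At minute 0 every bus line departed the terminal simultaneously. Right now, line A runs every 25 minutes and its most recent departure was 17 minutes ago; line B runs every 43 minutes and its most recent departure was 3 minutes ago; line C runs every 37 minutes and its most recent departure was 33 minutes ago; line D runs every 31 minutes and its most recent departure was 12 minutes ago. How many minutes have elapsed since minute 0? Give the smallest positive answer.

539567

Combine the congruences pairwise.
From t ≡ 17 (mod 25) write t = 17 + 25s. Substituting into t ≡ 3 (mod 43) gives 25s ≡ 29 (mod 43), and since 25⁻¹ ≡ 31 (mod 43), s ≡ 39. Hence t ≡ 17 + 25·39 = 992 (mod 1075).
From t ≡ 992 (mod 1075) write t = 992 + 1075s. Substituting into t ≡ 33 (mod 37) gives 1075s ≡ 3 (mod 37), and since 2⁻¹ ≡ 19 (mod 37), s ≡ 20. Hence t ≡ 992 + 1075·20 = 22492 (mod 39775).
From t ≡ 22492 (mod 39775) write t = 22492 + 39775s. Substituting into t ≡ 12 (mod 31) gives 39775s ≡ 26 (mod 31), and since 2⁻¹ ≡ 16 (mod 31), s ≡ 13. Hence t ≡ 22492 + 39775·13 = 539567 (mod 1233025).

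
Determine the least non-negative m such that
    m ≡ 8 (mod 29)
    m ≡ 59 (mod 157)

From m ≡ 8 (mod 29) write m = 8 + 29t. Substituting into m ≡ 59 (mod 157) gives 29t ≡ 51 (mod 157), and since 29⁻¹ ≡ 65 (mod 157), t ≡ 18. Hence m ≡ 8 + 29·18 = 530 (mod 4553).

530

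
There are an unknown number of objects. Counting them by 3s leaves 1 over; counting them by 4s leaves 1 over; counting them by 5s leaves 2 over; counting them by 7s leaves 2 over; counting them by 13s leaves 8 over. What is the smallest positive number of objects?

Combine the congruences pairwise.
From N ≡ 1 (mod 3) write N = 1 + 3t. Substituting into N ≡ 1 (mod 4) gives 3t ≡ 0 (mod 4), and since 3⁻¹ ≡ 3 (mod 4), t ≡ 0. Hence N ≡ 1 + 3·0 = 1 (mod 12).
From N ≡ 1 (mod 12) write N = 1 + 12t. Substituting into N ≡ 2 (mod 5) gives 12t ≡ 1 (mod 5), and since 2⁻¹ ≡ 3 (mod 5), t ≡ 3. Hence N ≡ 1 + 12·3 = 37 (mod 60).
From N ≡ 37 (mod 60) write N = 37 + 60t. Substituting into N ≡ 2 (mod 7) gives 60t ≡ 0 (mod 7), and since 4⁻¹ ≡ 2 (mod 7), t ≡ 0. Hence N ≡ 37 + 60·0 = 37 (mod 420).
From N ≡ 37 (mod 420) write N = 37 + 420t. Substituting into N ≡ 8 (mod 13) gives 420t ≡ 10 (mod 13), and since 4⁻¹ ≡ 10 (mod 13), t ≡ 9. Hence N ≡ 37 + 420·9 = 3817 (mod 5460).

3817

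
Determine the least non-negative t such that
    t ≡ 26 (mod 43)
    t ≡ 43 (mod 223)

Combine the congruences pairwise.
From t ≡ 26 (mod 43) write t = 26 + 43s. Substituting into t ≡ 43 (mod 223) gives 43s ≡ 17 (mod 223), and since 43⁻¹ ≡ 83 (mod 223), s ≡ 73. Hence t ≡ 26 + 43·73 = 3165 (mod 9589).

3165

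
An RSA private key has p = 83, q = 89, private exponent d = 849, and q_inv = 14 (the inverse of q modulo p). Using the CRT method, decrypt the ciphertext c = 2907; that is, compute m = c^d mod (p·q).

d_p = d mod (p−1) = 849 mod 82 = 29; d_q = d mod (q−1) = 57.
m₁ = c^(d_p) mod p: c ≡ 2 (mod 83), and 2^29 mod 83 = 20.
m₂ = c^(d_q) mod q: c ≡ 59 (mod 89), and 59^57 mod 89 = 58.
h = q_inv·(m₁ − m₂) mod p = 14·(20 − 58) mod 83 = 49.
m = m₂ + h·q = 58 + 49·89 = 4419.

4419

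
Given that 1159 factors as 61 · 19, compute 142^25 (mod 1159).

916

Mod 61: 142 ≡ 20; 20^25 ≡ 1 (mod 61).
Mod 19: 142 ≡ 9; by Fermat, exponent reduces to 25 mod 18 = 7; 9^7 ≡ 4 (mod 19).
Combine by CRT: x ≡ 1 (mod 61), x ≡ 4 (mod 19) ⇒ x ≡ 916 (mod 1159).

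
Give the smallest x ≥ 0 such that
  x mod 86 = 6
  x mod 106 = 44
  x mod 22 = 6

gcd(86, 106) = 2 and 2 | (44 − 6), so the pair is consistent; merging gives x ≡ 1210 (mod 4558), where 4558 = lcm(86, 106).
gcd(4558, 22) = 2 and 2 | (6 − 1210), so the pair is consistent; merging gives x ≡ 33116 (mod 50138), where 50138 = lcm(4558, 22).
The solution is unique modulo lcm(86, 106, 22) = 50138.

33116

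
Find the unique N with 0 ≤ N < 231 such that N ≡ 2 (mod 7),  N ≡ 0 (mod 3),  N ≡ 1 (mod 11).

The moduli are pairwise coprime; M = 7·3·11 = 231.
M/7 = 33; 33 ≡ 5 (mod 7); 5·3 ≡ 1, so inverse 3.
M/3 = 77; 77 ≡ 2 (mod 3); 2·2 ≡ 1, so inverse 2.
M/11 = 21; 21 ≡ 10 (mod 11); 10·10 ≡ 1, so inverse 10.
N ≡ 2·33·3 + 0·77·2 + 1·21·10 = 408.
408 mod 231 = 177.

177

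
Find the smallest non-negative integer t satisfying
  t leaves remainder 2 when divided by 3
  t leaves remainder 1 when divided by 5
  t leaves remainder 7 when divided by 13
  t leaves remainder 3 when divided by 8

The moduli are pairwise coprime; N = 3·5·13·8 = 1560.
N/3 = 520; 520 ≡ 1 (mod 3), inverse 1.
N/5 = 312; 312 ≡ 2 (mod 5); 2·3 ≡ 1, so inverse 3.
N/13 = 120; 120 ≡ 3 (mod 13); 3·9 ≡ 1, so inverse 9.
N/8 = 195; 195 ≡ 3 (mod 8); 3·3 ≡ 1, so inverse 3.
t ≡ 2·520·1 + 1·312·3 + 7·120·9 + 3·195·3 = 11291.
11291 mod 1560 = 371.

371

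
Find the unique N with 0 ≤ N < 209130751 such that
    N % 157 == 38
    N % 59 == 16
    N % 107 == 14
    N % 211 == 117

198692487

From N ≡ 38 (mod 157) write N = 38 + 157t. Substituting into N ≡ 16 (mod 59) gives 157t ≡ 37 (mod 59), and since 39⁻¹ ≡ 56 (mod 59), t ≡ 7. Hence N ≡ 38 + 157·7 = 1137 (mod 9263).
From N ≡ 1137 (mod 9263) write N = 1137 + 9263t. Substituting into N ≡ 14 (mod 107) gives 9263t ≡ 54 (mod 107), and since 61⁻¹ ≡ 100 (mod 107), t ≡ 50. Hence N ≡ 1137 + 9263·50 = 464287 (mod 991141).
From N ≡ 464287 (mod 991141) write N = 464287 + 991141t. Substituting into N ≡ 117 (mod 211) gives 991141t ≡ 30 (mod 211), and since 74⁻¹ ≡ 77 (mod 211), t ≡ 200. Hence N ≡ 464287 + 991141·200 = 198692487 (mod 209130751).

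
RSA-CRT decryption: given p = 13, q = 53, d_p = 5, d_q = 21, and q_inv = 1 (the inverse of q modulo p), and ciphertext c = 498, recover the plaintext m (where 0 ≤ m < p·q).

634

m₁ = c^(d_p) mod p: c ≡ 4 (mod 13), and 4^5 mod 13 = 10.
m₂ = c^(d_q) mod q: c ≡ 21 (mod 53), and 21^21 mod 53 = 51.
h = q_inv·(m₁ − m₂) mod p = 1·(10 − 51) mod 13 = 11.
m = m₂ + h·q = 51 + 11·53 = 634.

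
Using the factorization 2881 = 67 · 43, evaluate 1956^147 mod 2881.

990

Mod 67: 1956 ≡ 13; by Fermat, exponent reduces to 147 mod 66 = 15; 13^15 ≡ 52 (mod 67).
Mod 43: 1956 ≡ 21; by Fermat, exponent reduces to 147 mod 42 = 21; 21^21 ≡ 1 (mod 43).
Combine by CRT: x ≡ 52 (mod 67), x ≡ 1 (mod 43) ⇒ x ≡ 990 (mod 2881).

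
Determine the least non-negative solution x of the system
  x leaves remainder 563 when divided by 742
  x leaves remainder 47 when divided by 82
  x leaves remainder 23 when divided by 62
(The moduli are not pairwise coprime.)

gcd(742, 82) = 2 and 2 | (47 − 563), so the pair is consistent; merging gives x ≡ 26533 (mod 30422), where 30422 = lcm(742, 82).
gcd(30422, 62) = 2 and 2 | (23 − 26533), so the pair is consistent; merging gives x ≡ 269909 (mod 943082), where 943082 = lcm(30422, 62).
The solution is unique modulo lcm(742, 82, 62) = 943082.

269909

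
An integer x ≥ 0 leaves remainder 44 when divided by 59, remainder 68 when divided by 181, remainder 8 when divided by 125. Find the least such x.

Combine the congruences pairwise.
From x ≡ 44 (mod 59) write x = 44 + 59t. Substituting into x ≡ 68 (mod 181) gives 59t ≡ 24 (mod 181), and since 59⁻¹ ≡ 135 (mod 181), t ≡ 163. Hence x ≡ 44 + 59·163 = 9661 (mod 10679).
From x ≡ 9661 (mod 10679) write x = 9661 + 10679t. Substituting into x ≡ 8 (mod 125) gives 10679t ≡ 97 (mod 125), and since 54⁻¹ ≡ 44 (mod 125), t ≡ 18. Hence x ≡ 9661 + 10679·18 = 201883 (mod 1334875).

201883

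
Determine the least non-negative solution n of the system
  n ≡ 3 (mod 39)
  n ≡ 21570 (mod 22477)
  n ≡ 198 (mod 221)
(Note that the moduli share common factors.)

763311

gcd(39, 22477) = 13 and 13 | (21570 − 3), so the pair is consistent; merging gives n ≡ 21570 (mod 67431), where 67431 = lcm(39, 22477).
gcd(67431, 221) = 13 and 13 | (198 − 21570), so the pair is consistent; merging gives n ≡ 763311 (mod 1146327), where 1146327 = lcm(67431, 221).
The solution is unique modulo lcm(39, 22477, 221) = 1146327.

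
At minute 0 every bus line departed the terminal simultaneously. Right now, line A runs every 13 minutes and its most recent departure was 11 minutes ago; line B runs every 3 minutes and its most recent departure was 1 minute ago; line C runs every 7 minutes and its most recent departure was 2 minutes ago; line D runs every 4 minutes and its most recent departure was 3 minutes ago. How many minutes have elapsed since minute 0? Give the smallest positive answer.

583

The moduli are pairwise coprime; N = 13·3·7·4 = 1092.
N/13 = 84; 84 ≡ 6 (mod 13); 6·11 ≡ 1, so inverse 11.
N/3 = 364; 364 ≡ 1 (mod 3), inverse 1.
N/7 = 156; 156 ≡ 2 (mod 7); 2·4 ≡ 1, so inverse 4.
N/4 = 273; 273 ≡ 1 (mod 4), inverse 1.
t ≡ 11·84·11 + 1·364·1 + 2·156·4 + 3·273·1 = 12595.
12595 mod 1092 = 583.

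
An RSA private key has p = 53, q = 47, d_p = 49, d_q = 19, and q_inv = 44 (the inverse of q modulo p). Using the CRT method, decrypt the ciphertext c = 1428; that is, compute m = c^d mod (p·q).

m₁ = c^(d_p) mod p: c ≡ 50 (mod 53), and 50^49 mod 53 = 51.
m₂ = c^(d_q) mod q: c ≡ 18 (mod 47), and 18^19 mod 47 = 32.
h = q_inv·(m₁ − m₂) mod p = 44·(51 − 32) mod 53 = 41.
m = m₂ + h·q = 32 + 41·47 = 1959.

1959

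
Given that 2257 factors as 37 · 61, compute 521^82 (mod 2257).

Mod 37: 521 ≡ 3; by Fermat, exponent reduces to 82 mod 36 = 10; 3^10 ≡ 34 (mod 37).
Mod 61: 521 ≡ 33; by Fermat, exponent reduces to 82 mod 60 = 22; 33^22 ≡ 52 (mod 61).
Combine by CRT: x ≡ 34 (mod 37), x ≡ 52 (mod 61) ⇒ x ≡ 1699 (mod 2257).

1699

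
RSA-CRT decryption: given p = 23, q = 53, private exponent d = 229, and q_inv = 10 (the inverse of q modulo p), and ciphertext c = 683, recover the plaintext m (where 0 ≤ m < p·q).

629

d_p = d mod (p−1) = 229 mod 22 = 9; d_q = d mod (q−1) = 21.
m₁ = c^(d_p) mod p: c ≡ 16 (mod 23), and 16^9 mod 23 = 8.
m₂ = c^(d_q) mod q: c ≡ 47 (mod 53), and 47^21 mod 53 = 46.
h = q_inv·(m₁ − m₂) mod p = 10·(8 − 46) mod 23 = 11.
m = m₂ + h·q = 46 + 11·53 = 629.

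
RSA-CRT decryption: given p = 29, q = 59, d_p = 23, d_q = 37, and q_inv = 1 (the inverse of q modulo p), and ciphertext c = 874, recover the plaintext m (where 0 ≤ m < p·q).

1202

m₁ = c^(d_p) mod p: c ≡ 4 (mod 29), and 4^23 mod 29 = 13.
m₂ = c^(d_q) mod q: c ≡ 48 (mod 59), and 48^37 mod 59 = 22.
h = q_inv·(m₁ − m₂) mod p = 1·(13 − 22) mod 29 = 20.
m = m₂ + h·q = 22 + 20·59 = 1202.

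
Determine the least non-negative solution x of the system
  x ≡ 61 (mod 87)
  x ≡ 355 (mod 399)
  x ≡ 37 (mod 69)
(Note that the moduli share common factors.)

gcd(87, 399) = 3 and 3 | (355 − 61), so the pair is consistent; merging gives x ≡ 5542 (mod 11571), where 11571 = lcm(87, 399).
gcd(11571, 69) = 3 and 3 | (37 − 5542), so the pair is consistent; merging gives x ≡ 225391 (mod 266133), where 266133 = lcm(11571, 69).
The solution is unique modulo lcm(87, 399, 69) = 266133.

225391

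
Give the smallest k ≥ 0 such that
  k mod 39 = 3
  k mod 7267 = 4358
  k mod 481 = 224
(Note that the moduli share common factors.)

98829

Combine the congruences pairwise.
gcd(39, 7267) = 13 and 13 | (4358 − 3), so the pair is consistent; merging gives k ≡ 11625 (mod 21801), where 21801 = lcm(39, 7267).
gcd(21801, 481) = 13 and 13 | (224 − 11625), so the pair is consistent; merging gives k ≡ 98829 (mod 806637), where 806637 = lcm(21801, 481).
The solution is unique modulo lcm(39, 7267, 481) = 806637.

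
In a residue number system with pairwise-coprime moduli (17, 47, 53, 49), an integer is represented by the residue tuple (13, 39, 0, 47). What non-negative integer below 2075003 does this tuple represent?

The moduli are pairwise coprime; N = 17·47·53·49 = 2075003.
N/17 = 122059; 122059 ≡ 16 (mod 17); 16·16 ≡ 1, so inverse 16.
N/47 = 44149; 44149 ≡ 16 (mod 47); 16·3 ≡ 1, so inverse 3.
N/53 = 39151; 39151 ≡ 37 (mod 53); 37·43 ≡ 1, so inverse 43.
N/49 = 42347; 42347 ≡ 11 (mod 49); 11·9 ≡ 1, so inverse 9.
x ≡ 13·122059·16 + 39·44149·3 + 0·39151·43 + 47·42347·9 = 48466486.
48466486 mod 2075003 = 741417.

741417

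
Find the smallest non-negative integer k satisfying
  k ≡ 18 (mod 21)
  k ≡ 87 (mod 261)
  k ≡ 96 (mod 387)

12093

gcd(21, 261) = 3 and 3 | (87 − 18), so the pair is consistent; merging gives k ≡ 1131 (mod 1827), where 1827 = lcm(21, 261).
gcd(1827, 387) = 9 and 9 | (96 − 1131), so the pair is consistent; merging gives k ≡ 12093 (mod 78561), where 78561 = lcm(1827, 387).
The solution is unique modulo lcm(21, 261, 387) = 78561.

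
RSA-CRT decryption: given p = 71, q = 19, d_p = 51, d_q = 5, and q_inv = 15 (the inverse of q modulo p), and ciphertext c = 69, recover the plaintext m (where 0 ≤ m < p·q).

m₁ = c^(d_p) mod p: c ≡ 69 (mod 71), and 69^51 mod 71 = 68.
m₂ = c^(d_q) mod q: c ≡ 12 (mod 19), and 12^5 mod 19 = 8.
h = q_inv·(m₁ − m₂) mod p = 15·(68 − 8) mod 71 = 48.
m = m₂ + h·q = 8 + 48·19 = 920.

920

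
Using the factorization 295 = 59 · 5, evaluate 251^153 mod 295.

Mod 59: 251 ≡ 15; by Fermat, exponent reduces to 153 mod 58 = 37; 15^37 ≡ 9 (mod 59).
Mod 5: 251 ≡ 1; by Fermat, exponent reduces to 153 mod 4 = 1; 1^1 ≡ 1 (mod 5).
Combine by CRT: x ≡ 9 (mod 59), x ≡ 1 (mod 5) ⇒ x ≡ 186 (mod 295).

186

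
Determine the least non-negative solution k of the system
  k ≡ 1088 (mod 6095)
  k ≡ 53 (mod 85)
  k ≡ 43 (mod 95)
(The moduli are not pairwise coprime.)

gcd(6095, 85) = 5 and 5 | (53 − 1088), so the pair is consistent; merging gives k ≡ 25468 (mod 103615), where 103615 = lcm(6095, 85).
gcd(103615, 95) = 5 and 5 | (43 − 25468), so the pair is consistent; merging gives k ≡ 232698 (mod 1968685), where 1968685 = lcm(103615, 95).
The solution is unique modulo lcm(6095, 85, 95) = 1968685.

232698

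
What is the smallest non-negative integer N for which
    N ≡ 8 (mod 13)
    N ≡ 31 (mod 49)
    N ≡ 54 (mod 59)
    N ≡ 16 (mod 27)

184075

The moduli are pairwise coprime; M = 13·49·59·27 = 1014741.
M/13 = 78057; 78057 ≡ 5 (mod 13); 5·8 ≡ 1, so inverse 8.
M/49 = 20709; 20709 ≡ 31 (mod 49); 31·19 ≡ 1, so inverse 19.
M/59 = 17199; 17199 ≡ 30 (mod 59); 30·2 ≡ 1, so inverse 2.
M/27 = 37583; 37583 ≡ 26 (mod 27); 26·26 ≡ 1, so inverse 26.
N ≡ 8·78057·8 + 31·20709·19 + 54·17199·2 + 16·37583·26 = 34685269.
34685269 mod 1014741 = 184075.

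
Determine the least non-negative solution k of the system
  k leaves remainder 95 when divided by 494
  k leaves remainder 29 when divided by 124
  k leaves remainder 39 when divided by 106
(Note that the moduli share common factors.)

1272145

gcd(494, 124) = 2 and 2 | (29 − 95), so the pair is consistent; merging gives k ≡ 16397 (mod 30628), where 30628 = lcm(494, 124).
gcd(30628, 106) = 2 and 2 | (39 − 16397), so the pair is consistent; merging gives k ≡ 1272145 (mod 1623284), where 1623284 = lcm(30628, 106).
The solution is unique modulo lcm(494, 124, 106) = 1623284.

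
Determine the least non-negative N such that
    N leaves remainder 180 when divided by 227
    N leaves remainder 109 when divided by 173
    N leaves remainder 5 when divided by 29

218781

The moduli are pairwise coprime; M = 227·173·29 = 1138859.
M/227 = 5017; 5017 ≡ 23 (mod 227); 23·79 ≡ 1, so inverse 79.
M/173 = 6583; 6583 ≡ 9 (mod 173); 9·77 ≡ 1, so inverse 77.
M/29 = 39271; 39271 ≡ 5 (mod 29); 5·6 ≡ 1, so inverse 6.
N ≡ 180·5017·79 + 109·6583·77 + 5·39271·6 = 127770989.
127770989 mod 1138859 = 218781.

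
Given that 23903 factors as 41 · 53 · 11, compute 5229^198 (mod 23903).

Mod 41: 5229 ≡ 22; by Fermat, exponent reduces to 198 mod 40 = 38; 22^38 ≡ 5 (mod 41).
Mod 53: 5229 ≡ 35; by Fermat, exponent reduces to 198 mod 52 = 42; 35^42 ≡ 7 (mod 53).
Mod 11: 5229 ≡ 4; by Fermat, exponent reduces to 198 mod 10 = 8; 4^8 ≡ 9 (mod 11).
Combine by CRT: x ≡ 5 (mod 41), x ≡ 7 (mod 53), x ≡ 9 (mod 11) ⇒ x ≡ 19193 (mod 23903).

19193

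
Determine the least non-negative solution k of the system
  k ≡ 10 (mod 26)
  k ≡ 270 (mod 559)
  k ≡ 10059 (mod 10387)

gcd(26, 559) = 13 and 13 | (270 − 10), so the pair is consistent; merging gives k ≡ 270 (mod 1118), where 1118 = lcm(26, 559).
gcd(1118, 10387) = 13 and 13 | (10059 − 270), so the pair is consistent; merging gives k ≡ 519022 (mod 893282), where 893282 = lcm(1118, 10387).
The solution is unique modulo lcm(26, 559, 10387) = 893282.

519022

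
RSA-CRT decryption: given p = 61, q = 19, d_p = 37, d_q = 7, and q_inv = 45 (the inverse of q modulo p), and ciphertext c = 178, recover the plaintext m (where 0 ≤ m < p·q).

m₁ = c^(d_p) mod p: c ≡ 56 (mod 61), and 56^37 mod 61 = 16.
m₂ = c^(d_q) mod q: c ≡ 7 (mod 19), and 7^7 mod 19 = 7.
h = q_inv·(m₁ − m₂) mod p = 45·(16 − 7) mod 61 = 39.
m = m₂ + h·q = 7 + 39·19 = 748.

748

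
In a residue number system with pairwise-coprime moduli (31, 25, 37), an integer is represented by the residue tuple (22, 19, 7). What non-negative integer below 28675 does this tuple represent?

21319

The moduli are pairwise coprime; N = 31·25·37 = 28675.
N/31 = 925; 925 ≡ 26 (mod 31); 26·6 ≡ 1, so inverse 6.
N/25 = 1147; 1147 ≡ 22 (mod 25); 22·8 ≡ 1, so inverse 8.
N/37 = 775; 775 ≡ 35 (mod 37); 35·18 ≡ 1, so inverse 18.
x ≡ 22·925·6 + 19·1147·8 + 7·775·18 = 394094.
394094 mod 28675 = 21319.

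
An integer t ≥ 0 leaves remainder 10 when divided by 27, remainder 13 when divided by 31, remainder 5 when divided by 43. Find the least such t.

The moduli are pairwise coprime; N = 27·31·43 = 35991.
N/27 = 1333; 1333 ≡ 10 (mod 27); 10·19 ≡ 1, so inverse 19.
N/31 = 1161; 1161 ≡ 14 (mod 31); 14·20 ≡ 1, so inverse 20.
N/43 = 837; 837 ≡ 20 (mod 43); 20·28 ≡ 1, so inverse 28.
t ≡ 10·1333·19 + 13·1161·20 + 5·837·28 = 672310.
672310 mod 35991 = 24472.

24472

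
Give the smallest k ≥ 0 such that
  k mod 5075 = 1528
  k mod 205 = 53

Combine the congruences pairwise.
gcd(5075, 205) = 5 and 5 | (53 − 1528), so the pair is consistent; merging gives k ≡ 47203 (mod 208075), where 208075 = lcm(5075, 205).
The solution is unique modulo lcm(5075, 205) = 208075.

47203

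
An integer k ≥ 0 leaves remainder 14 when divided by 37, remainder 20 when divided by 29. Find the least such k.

310

From k ≡ 14 (mod 37) write k = 14 + 37t. Substituting into k ≡ 20 (mod 29) gives 37t ≡ 6 (mod 29), and since 8⁻¹ ≡ 11 (mod 29), t ≡ 8. Hence k ≡ 14 + 37·8 = 310 (mod 1073).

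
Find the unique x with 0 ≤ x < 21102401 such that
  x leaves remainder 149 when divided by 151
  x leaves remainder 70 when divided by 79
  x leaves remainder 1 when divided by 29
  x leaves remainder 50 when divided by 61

13384487

From x ≡ 149 (mod 151) write x = 149 + 151t. Substituting into x ≡ 70 (mod 79) gives 151t ≡ 0 (mod 79), and since 72⁻¹ ≡ 45 (mod 79), t ≡ 0. Hence x ≡ 149 + 151·0 = 149 (mod 11929).
From x ≡ 149 (mod 11929) write x = 149 + 11929t. Substituting into x ≡ 1 (mod 29) gives 11929t ≡ 26 (mod 29), and since 10⁻¹ ≡ 3 (mod 29), t ≡ 20. Hence x ≡ 149 + 11929·20 = 238729 (mod 345941).
From x ≡ 238729 (mod 345941) write x = 238729 + 345941t. Substituting into x ≡ 50 (mod 61) gives 345941t ≡ 14 (mod 61), and since 10⁻¹ ≡ 55 (mod 61), t ≡ 38. Hence x ≡ 238729 + 345941·38 = 13384487 (mod 21102401).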